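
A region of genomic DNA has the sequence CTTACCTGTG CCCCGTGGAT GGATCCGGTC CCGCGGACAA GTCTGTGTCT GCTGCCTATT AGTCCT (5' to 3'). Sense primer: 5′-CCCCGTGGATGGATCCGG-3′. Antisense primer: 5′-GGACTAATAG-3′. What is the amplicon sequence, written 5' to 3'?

The forward primer matches the template at positions 11–28.
Reverse complement of the reverse primer: CTATTAGTCC. This occurs on the top strand at positions 56–65.
The product is the template from position 11 through 65 (55 bp).

5'-CCCCGTGGATGGATCCGGTCCCGCGGACAAGTCTGTGTCTGCTGCCTATTAGTCC-3'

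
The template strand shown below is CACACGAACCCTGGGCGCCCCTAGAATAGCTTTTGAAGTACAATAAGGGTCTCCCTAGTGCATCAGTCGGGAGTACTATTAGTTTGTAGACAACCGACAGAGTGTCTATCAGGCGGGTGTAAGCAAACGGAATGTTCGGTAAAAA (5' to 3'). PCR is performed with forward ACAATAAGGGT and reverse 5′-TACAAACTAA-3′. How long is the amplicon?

Forward primer ACAATAAGGGT is found on the top strand at positions 40–50.
Reverse complement of the reverse primer: TTAGTTTGTA. This occurs on the top strand at positions 79–88.
Amplicon spans positions 40–88: 49 bp.

49 bp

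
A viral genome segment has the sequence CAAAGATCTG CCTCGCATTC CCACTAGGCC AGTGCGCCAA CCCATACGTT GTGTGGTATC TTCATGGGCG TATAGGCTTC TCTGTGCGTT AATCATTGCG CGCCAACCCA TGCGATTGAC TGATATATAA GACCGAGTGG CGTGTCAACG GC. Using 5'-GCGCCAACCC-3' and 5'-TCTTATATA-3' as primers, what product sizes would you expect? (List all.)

The forward primer GCGCCAACCC matches the top strand at positions 34–43, 100–109.
The reverse primer's reverse complement is TATATAAGA, matching at positions 124–132.
Each forward site pairs with the reverse site to give a product ending at position 132: sizes 99, 33 bp.

99 bp, 33 bp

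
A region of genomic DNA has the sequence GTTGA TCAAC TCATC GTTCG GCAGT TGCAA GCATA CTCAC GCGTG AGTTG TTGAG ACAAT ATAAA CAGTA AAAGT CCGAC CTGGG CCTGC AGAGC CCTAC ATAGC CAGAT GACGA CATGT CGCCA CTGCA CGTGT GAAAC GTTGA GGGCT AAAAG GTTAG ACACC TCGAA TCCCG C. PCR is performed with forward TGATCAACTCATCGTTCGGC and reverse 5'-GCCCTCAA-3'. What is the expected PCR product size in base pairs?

The forward primer matches the template at positions 3–22.
Taking the reverse complement of GCCCTCAA gives TTGAGGGC, found at positions 142–149 on the template; the primer anneals here to the top strand with its 3' end pointing upstream.
Amplicon spans positions 3–149: 147 bp.

147 bp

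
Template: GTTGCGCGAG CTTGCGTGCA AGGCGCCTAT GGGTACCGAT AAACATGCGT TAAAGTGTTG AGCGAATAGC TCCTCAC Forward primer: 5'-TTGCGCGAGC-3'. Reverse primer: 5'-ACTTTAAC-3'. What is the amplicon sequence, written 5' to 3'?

The forward primer matches the template at positions 2–11.
Reverse complement of the reverse primer: GTTAAAGT. This occurs on the top strand at positions 49–56.
The product is the template from position 2 through 56 (55 bp).

5'-TTGCGCGAGCTTGCGTGCAAGGCGCCTATGGGTACCGATAAACATGCGTTAAAGT-3'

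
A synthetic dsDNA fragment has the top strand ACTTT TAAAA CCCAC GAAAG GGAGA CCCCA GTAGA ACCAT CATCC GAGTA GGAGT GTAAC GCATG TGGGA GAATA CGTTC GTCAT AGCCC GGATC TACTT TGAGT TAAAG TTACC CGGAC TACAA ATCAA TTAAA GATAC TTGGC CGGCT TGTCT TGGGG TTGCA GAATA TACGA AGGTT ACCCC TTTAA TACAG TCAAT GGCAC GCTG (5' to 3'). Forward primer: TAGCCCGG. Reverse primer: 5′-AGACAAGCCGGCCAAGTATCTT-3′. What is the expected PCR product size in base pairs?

71 bp

Forward primer TAGCCCGG is found on the top strand at positions 85–92.
Reverse complement of the reverse primer: AAGATACTTGGCCGGCTTGTCT. This occurs on the top strand at positions 134–155.
The product runs from position 85 to position 155, so its length is 155 − 85 + 1 = 71 bp.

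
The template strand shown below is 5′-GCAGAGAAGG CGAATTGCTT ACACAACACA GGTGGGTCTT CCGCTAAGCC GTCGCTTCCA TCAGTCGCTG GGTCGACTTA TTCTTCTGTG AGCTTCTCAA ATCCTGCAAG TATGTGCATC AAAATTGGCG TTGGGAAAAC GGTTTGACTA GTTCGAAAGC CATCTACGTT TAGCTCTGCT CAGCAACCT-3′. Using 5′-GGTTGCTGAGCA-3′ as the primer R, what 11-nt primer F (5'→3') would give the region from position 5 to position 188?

5'-AGAAGGCGAAT-3'

The reverse primer's reverse complement TGCTCAGCAACC matches the template at positions 177–188; the product starts at position 5.
The forward primer is identical to the top strand over positions 5–15: AGAAGGCGAAT.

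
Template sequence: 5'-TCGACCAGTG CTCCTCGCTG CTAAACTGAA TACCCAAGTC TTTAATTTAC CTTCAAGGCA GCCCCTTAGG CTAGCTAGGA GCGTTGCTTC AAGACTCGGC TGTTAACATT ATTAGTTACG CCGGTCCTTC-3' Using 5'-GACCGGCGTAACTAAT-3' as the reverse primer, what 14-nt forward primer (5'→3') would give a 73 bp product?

The reverse primer's reverse complement ATTAGTTACGCCGGTC matches the template at positions 111–126, so the product ends at position 126.
A 73 bp product then starts at position 126 − 73 + 1 = 54.
The forward primer is identical to the top strand there: CAAGGCAGCCCCTT.

5'-CAAGGCAGCCCCTT-3'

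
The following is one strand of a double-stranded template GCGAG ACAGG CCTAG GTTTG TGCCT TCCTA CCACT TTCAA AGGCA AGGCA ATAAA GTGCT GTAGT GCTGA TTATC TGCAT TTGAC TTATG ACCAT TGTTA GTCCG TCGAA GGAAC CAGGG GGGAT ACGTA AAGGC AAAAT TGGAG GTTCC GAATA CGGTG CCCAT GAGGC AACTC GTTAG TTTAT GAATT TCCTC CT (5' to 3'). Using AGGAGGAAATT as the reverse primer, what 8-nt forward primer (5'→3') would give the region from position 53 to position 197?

5'-AAAGTGCT-3'

The reverse primer's reverse complement AATTTCCTCCT matches the template at positions 187–197; the product starts at position 53.
The forward primer is identical to the top strand over positions 53–60: AAAGTGCT.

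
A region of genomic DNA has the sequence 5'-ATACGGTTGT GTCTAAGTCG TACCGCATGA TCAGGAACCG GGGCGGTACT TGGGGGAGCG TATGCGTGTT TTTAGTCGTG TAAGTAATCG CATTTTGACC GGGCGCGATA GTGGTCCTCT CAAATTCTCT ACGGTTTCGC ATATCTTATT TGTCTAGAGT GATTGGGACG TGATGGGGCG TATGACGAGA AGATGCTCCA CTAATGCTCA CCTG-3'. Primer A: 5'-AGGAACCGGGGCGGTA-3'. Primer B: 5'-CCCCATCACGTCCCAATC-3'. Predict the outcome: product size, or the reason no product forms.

Primer A (AGGAACCGGGGCGGTA) matches the top strand at positions 33–48; it acts as a forward primer.
Primer B's reverse complement is GATTGGGACGTGATGGGG, matching the top strand at positions 161–178; it acts as a reverse primer.
The 3' ends face each other across positions 33–178, giving a 146 bp product.

Yes — a 146 bp product.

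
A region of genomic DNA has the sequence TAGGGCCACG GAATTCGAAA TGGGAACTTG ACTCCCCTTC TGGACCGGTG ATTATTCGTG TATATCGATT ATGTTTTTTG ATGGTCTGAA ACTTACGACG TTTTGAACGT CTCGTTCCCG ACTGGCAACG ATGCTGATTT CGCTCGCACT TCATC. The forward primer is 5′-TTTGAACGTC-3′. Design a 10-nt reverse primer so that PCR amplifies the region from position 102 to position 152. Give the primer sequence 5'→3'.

The product's 3' end on the top strand is position 152.
The reverse primer anneals to the top strand over positions 143–152, i.e. to CTCGCACTTC.
Its sequence written 5'→3' is the reverse complement: GAAGTGCGAG.

5'-GAAGTGCGAG-3'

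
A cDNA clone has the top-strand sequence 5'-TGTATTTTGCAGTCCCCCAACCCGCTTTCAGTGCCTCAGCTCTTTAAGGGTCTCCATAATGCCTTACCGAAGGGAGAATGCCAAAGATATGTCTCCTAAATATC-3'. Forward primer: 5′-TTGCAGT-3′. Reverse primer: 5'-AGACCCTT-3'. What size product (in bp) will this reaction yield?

Forward primer TTGCAGT is found on the top strand at positions 7–13.
Taking the reverse complement of AGACCCTT gives AAGGGTCT, found at positions 46–53 on the template; the primer anneals here to the top strand with its 3' end pointing upstream.
Amplicon spans positions 7–53: 47 bp.

47 bp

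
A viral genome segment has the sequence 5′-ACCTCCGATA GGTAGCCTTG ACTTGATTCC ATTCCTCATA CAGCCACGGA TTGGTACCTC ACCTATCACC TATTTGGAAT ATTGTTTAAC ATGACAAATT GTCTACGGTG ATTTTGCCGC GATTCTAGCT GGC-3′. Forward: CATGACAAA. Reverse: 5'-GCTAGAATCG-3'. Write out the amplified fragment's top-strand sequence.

Forward primer CATGACAAA is found on the top strand at positions 90–98.
Taking the reverse complement of GCTAGAATCG gives CGATTCTAGC, found at positions 120–129 on the template; the primer anneals here to the top strand with its 3' end pointing upstream.
The product is the template from position 90 through 129 (40 bp).

5'-CATGACAAATTGTCTACGGTGATTTTGCCGCGATTCTAGC-3'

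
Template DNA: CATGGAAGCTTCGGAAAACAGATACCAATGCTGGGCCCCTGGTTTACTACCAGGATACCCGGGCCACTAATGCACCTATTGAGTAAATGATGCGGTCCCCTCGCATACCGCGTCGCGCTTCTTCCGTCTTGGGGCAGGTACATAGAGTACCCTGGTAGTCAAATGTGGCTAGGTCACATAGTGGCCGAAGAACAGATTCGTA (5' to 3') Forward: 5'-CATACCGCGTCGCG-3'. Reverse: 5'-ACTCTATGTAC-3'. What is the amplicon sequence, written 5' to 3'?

5'-CATACCGCGTCGCGCTTCTTCCGTCTTGGGGCAGGTACATAGAGT-3'

Scanning the template, CATACCGCGTCGCG occurs at positions 104–117; this primer anneals to the bottom strand there with its 3' end pointing downstream.
The reverse primer's reverse complement is GTACATAGAGT, which matches the template at positions 138–148.
The product is the template from position 104 through 148 (45 bp).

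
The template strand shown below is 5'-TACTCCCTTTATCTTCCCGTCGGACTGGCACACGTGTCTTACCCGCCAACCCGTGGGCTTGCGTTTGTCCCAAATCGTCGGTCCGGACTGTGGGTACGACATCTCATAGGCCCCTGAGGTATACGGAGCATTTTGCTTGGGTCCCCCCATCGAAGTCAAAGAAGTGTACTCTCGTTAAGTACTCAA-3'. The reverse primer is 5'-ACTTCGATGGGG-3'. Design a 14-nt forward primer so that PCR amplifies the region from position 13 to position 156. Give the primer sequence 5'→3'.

5'-CTTCCCGTCGGACT-3'

The reverse primer's reverse complement CCCCATCGAAGT matches the template at positions 145–156; the product starts at position 13.
The forward primer is identical to the top strand over positions 13–26: CTTCCCGTCGGACT.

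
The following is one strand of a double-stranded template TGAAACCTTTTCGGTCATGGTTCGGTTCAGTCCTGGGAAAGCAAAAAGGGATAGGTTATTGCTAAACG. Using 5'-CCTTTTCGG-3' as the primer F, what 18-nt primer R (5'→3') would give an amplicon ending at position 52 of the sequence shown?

5'-ATCCCTTTTTGCTTTCCC-3'

The forward primer binds at positions 6–14; the product's 3' end on the top strand is position 52.
The reverse primer anneals to the top strand over positions 35–52, i.e. to GGGAAAGCAAAAAGGGAT.
Its sequence written 5'→3' is the reverse complement: ATCCCTTTTTGCTTTCCC.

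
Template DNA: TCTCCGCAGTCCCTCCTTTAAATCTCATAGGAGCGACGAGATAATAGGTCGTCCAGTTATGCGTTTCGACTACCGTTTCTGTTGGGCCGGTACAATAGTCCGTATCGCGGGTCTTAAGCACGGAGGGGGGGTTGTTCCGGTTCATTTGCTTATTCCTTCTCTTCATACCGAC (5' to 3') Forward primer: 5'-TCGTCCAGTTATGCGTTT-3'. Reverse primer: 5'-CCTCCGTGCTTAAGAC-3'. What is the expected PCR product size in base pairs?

78 bp

The forward primer matches the template at positions 49–66.
Taking the reverse complement of CCTCCGTGCTTAAGAC gives GTCTTAAGCACGGAGG, found at positions 111–126 on the template; the primer anneals here to the top strand with its 3' end pointing upstream.
Product length = (reverse-primer end) − (forward-primer start) + 1 = 126 − 49 + 1 = 78 bp.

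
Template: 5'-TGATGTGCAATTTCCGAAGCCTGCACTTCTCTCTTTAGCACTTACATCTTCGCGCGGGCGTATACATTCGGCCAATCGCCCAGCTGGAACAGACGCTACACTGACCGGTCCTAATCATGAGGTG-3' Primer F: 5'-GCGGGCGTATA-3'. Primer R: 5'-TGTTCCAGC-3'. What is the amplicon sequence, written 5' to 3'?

5'-GCGGGCGTATACATTCGGCCAATCGCCCAGCTGGAACA-3'

Scanning the template, GCGGGCGTATA occurs at positions 54–64; this primer anneals to the bottom strand there with its 3' end pointing downstream.
The reverse primer's reverse complement is GCTGGAACA, which matches the template at positions 83–91.
The product is the template from position 54 through 91 (38 bp).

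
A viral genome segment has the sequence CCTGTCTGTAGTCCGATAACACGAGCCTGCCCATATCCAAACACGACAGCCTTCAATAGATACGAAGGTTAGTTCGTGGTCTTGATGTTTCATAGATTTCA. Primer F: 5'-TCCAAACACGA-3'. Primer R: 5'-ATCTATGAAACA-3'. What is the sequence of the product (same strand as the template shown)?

Scanning the template, TCCAAACACGA occurs at positions 36–46; this primer anneals to the bottom strand there with its 3' end pointing downstream.
Reverse complement of the reverse primer: TGTTTCATAGAT. This occurs on the top strand at positions 86–97.
The product is the template from position 36 through 97 (62 bp).

5'-TCCAAACACGACAGCCTTCAATAGATACGAAGGTTAGTTCGTGGTCTTGATGTTTCATAGAT-3'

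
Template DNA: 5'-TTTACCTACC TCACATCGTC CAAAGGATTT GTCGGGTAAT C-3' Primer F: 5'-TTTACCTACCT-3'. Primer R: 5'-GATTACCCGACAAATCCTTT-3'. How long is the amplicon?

The forward primer matches the template at positions 1–11.
The reverse primer's reverse complement is AAAGGATTTGTCGGGTAATC, which matches the template at positions 22–41.
Product length = (reverse-primer end) − (forward-primer start) + 1 = 41 − 1 + 1 = 41 bp.

41 bp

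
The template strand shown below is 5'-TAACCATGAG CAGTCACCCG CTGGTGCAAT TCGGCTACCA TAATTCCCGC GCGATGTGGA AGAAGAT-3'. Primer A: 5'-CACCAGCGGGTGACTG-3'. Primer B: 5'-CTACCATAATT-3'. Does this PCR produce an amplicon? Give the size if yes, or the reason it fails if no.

No product — the primers' 3' ends point away from each other.

Primer A (CACCAGCGGGTGACTG) has reverse complement CAGTCACCCGCTGGTG, which matches the top strand at positions 11–26; primer A anneals to the top strand there with its 3' end pointing upstream toward position 11.
Primer B (CTACCATAATT) matches the top strand directly at positions 35–45; it anneals to the bottom strand with its 3' end pointing downstream toward position 45.
The 3' ends diverge (primer A extends toward position 1, primer B toward position 67), so the primers never converge on a shared product.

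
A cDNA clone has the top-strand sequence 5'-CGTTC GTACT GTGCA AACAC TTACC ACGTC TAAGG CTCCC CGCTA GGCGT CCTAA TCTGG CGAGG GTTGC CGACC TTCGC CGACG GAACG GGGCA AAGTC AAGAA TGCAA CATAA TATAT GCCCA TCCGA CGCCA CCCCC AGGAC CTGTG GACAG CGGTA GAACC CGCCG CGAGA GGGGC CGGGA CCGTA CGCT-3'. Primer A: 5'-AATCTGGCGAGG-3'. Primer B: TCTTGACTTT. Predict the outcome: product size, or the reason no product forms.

Primer A (AATCTGGCGAGG) matches the top strand at positions 54–65; it acts as a forward primer.
Primer B's reverse complement is AAAGTCAAGA, matching the top strand at positions 95–104; it acts as a reverse primer.
The 3' ends face each other across positions 54–104, giving a 51 bp product.

Yes — a 51 bp product.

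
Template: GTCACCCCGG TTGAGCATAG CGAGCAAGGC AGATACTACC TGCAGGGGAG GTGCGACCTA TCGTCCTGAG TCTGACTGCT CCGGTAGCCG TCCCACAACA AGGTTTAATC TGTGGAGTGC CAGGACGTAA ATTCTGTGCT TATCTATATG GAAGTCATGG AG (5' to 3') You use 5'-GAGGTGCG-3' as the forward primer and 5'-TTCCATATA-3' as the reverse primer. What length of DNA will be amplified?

The forward primer matches the template at positions 48–55.
The reverse primer's reverse complement is TATATGGAA, which matches the template at positions 145–153.
Amplicon spans positions 48–153: 106 bp.

106 bp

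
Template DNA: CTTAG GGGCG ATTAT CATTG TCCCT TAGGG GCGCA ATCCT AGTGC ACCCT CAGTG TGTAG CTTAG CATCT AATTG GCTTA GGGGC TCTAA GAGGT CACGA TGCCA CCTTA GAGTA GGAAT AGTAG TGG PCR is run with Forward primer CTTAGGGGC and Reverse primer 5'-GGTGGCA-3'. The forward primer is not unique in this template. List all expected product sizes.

107 bp, 84 bp, 31 bp

The forward primer CTTAGGGGC matches the top strand at positions 1–9, 24–32, 77–85.
The reverse primer's reverse complement is TGCCACC, matching at positions 101–107.
Each forward site pairs with the reverse site to give a product ending at position 107: sizes 107, 84, 31 bp.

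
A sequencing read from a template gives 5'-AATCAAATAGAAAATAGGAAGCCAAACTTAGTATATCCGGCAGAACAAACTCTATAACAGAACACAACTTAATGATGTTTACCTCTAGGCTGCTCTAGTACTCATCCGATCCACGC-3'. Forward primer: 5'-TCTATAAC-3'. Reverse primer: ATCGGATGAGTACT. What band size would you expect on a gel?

60 bp

Scanning the template, TCTATAAC occurs at positions 51–58; this primer anneals to the bottom strand there with its 3' end pointing downstream.
Reverse complement of the reverse primer: AGTACTCATCCGAT. This occurs on the top strand at positions 97–110.
Amplicon spans positions 51–110: 60 bp.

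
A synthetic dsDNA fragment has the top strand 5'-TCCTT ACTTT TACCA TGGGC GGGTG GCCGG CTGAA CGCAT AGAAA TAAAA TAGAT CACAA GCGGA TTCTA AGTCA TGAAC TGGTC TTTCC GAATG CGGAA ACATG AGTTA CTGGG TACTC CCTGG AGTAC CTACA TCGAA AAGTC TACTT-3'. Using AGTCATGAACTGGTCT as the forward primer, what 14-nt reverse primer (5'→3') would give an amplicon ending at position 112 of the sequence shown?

The forward primer binds at positions 71–86; the product's 3' end on the top strand is position 112.
The reverse primer anneals to the top strand over positions 99–112, i.e. to AAACATGAGTTACT.
Its sequence written 5'→3' is the reverse complement: AGTAACTCATGTTT.

5'-AGTAACTCATGTTT-3'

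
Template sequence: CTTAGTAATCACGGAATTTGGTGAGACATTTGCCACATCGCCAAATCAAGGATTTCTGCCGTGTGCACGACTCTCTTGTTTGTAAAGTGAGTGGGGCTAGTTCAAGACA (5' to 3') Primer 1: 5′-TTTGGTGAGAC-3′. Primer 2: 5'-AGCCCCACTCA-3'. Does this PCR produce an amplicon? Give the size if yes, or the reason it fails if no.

Primer 1 (TTTGGTGAGAC) matches the top strand at positions 17–27; it acts as a forward primer.
Primer 2's reverse complement is TGAGTGGGGCT, matching the top strand at positions 88–98; it acts as a reverse primer.
The 3' ends face each other across positions 17–98, giving an 82 bp product.

Yes — an 82 bp product.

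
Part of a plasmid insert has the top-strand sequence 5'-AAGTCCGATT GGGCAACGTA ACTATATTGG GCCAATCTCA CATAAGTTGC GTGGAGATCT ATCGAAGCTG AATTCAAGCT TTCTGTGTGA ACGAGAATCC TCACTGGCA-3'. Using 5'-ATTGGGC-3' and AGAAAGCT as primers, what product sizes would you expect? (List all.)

The forward primer ATTGGGC matches the top strand at positions 8–14, 26–32.
The reverse primer's reverse complement is AGCTTTCT, matching at positions 77–84.
Each forward site pairs with the reverse site to give a product ending at position 84: sizes 77, 59 bp.

77 bp, 59 bp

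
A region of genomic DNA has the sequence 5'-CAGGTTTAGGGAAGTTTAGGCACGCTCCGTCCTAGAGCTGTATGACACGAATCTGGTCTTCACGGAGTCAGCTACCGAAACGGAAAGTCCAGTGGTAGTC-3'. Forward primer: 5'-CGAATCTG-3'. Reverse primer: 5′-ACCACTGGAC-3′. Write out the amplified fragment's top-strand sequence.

Forward primer CGAATCTG is found on the top strand at positions 48–55.
Reverse complement of the reverse primer: GTCCAGTGGT. This occurs on the top strand at positions 87–96.
The product is the template from position 48 through 96 (49 bp).

5'-CGAATCTGGTCTTCACGGAGTCAGCTACCGAAACGGAAAGTCCAGTGGT-3'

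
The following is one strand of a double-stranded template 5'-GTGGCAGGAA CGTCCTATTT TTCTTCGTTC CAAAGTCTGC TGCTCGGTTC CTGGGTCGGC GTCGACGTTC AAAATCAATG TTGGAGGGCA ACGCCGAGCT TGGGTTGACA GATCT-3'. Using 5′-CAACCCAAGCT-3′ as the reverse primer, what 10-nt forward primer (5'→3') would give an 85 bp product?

The reverse primer's reverse complement AGCTTGGGTTG matches the template at positions 97–107, so the product ends at position 107.
An 85 bp product then starts at position 107 − 85 + 1 = 23.
The forward primer is identical to the top strand there: CTTCGTTCCA.

5'-CTTCGTTCCA-3'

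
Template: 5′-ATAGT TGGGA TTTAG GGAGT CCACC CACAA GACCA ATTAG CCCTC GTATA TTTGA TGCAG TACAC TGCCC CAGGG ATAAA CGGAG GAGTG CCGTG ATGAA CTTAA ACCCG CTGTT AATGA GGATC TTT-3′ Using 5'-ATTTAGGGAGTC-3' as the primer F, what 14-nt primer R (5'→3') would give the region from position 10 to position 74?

5'-CCTGGGGCAGTGTA-3'

The product's 3' end on the top strand is position 74.
The reverse primer anneals to the top strand over positions 61–74, i.e. to TACACTGCCCCAGG.
Its sequence written 5'→3' is the reverse complement: CCTGGGGCAGTGTA.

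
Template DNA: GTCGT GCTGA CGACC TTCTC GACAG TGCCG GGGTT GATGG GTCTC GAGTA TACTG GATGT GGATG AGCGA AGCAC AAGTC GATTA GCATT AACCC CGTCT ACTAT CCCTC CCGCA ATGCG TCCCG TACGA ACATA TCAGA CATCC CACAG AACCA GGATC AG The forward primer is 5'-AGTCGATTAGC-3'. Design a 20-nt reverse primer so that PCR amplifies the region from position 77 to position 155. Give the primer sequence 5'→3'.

The product's 3' end on the top strand is position 155.
The reverse primer anneals to the top strand over positions 136–155, i.e. to TCAGACATCCCACAGAACCA.
Its sequence written 5'→3' is the reverse complement: TGGTTCTGTGGGATGTCTGA.

5'-TGGTTCTGTGGGATGTCTGA-3'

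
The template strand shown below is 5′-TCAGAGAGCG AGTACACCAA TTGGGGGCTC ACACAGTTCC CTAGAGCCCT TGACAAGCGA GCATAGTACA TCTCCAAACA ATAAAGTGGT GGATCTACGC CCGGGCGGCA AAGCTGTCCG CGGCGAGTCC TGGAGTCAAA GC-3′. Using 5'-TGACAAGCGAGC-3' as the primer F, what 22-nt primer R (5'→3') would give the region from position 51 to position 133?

The product's 3' end on the top strand is position 133.
The reverse primer anneals to the top strand over positions 112–133, i.e. to AGCTGTCCGCGGCGAGTCCTGG.
Its sequence written 5'→3' is the reverse complement: CCAGGACTCGCCGCGGACAGCT.

5'-CCAGGACTCGCCGCGGACAGCT-3'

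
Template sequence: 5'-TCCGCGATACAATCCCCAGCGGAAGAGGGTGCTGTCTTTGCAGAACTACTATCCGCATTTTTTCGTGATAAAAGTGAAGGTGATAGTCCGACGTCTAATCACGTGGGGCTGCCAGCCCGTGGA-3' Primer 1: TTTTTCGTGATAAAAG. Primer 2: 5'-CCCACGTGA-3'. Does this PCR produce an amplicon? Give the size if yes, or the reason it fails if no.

Primer 1 (TTTTTCGTGATAAAAG) matches the top strand at positions 59–74; it acts as a forward primer.
Primer 2's reverse complement is TCACGTGGG, matching the top strand at positions 99–107; it acts as a reverse primer.
The 3' ends face each other across positions 59–107, giving a 49 bp product.

Yes — a 49 bp product.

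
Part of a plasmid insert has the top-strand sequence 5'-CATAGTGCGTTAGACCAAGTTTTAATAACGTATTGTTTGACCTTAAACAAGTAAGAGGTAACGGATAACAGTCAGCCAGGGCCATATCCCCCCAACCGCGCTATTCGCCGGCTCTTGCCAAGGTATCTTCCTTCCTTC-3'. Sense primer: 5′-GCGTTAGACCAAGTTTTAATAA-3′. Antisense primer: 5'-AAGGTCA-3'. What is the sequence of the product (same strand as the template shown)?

The forward primer matches the template at positions 7–28.
The reverse primer's reverse complement is TGACCTT, which matches the template at positions 38–44.
The product is the template from position 7 through 44 (38 bp).

5'-GCGTTAGACCAAGTTTTAATAACGTATTGTTTGACCTT-3'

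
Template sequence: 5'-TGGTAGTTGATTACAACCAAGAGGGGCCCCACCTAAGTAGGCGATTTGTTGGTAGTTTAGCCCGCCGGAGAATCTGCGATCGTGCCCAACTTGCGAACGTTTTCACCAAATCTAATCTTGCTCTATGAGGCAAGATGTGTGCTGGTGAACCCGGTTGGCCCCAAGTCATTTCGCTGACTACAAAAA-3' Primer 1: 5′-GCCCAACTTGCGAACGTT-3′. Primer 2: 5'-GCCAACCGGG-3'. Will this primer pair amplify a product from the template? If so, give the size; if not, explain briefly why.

Yes — a 76 bp product.

Primer 1 (GCCCAACTTGCGAACGTT) matches the top strand at positions 84–101; it acts as a forward primer.
Primer 2's reverse complement is CCCGGTTGGC, matching the top strand at positions 150–159; it acts as a reverse primer.
The 3' ends face each other across positions 84–159, giving a 76 bp product.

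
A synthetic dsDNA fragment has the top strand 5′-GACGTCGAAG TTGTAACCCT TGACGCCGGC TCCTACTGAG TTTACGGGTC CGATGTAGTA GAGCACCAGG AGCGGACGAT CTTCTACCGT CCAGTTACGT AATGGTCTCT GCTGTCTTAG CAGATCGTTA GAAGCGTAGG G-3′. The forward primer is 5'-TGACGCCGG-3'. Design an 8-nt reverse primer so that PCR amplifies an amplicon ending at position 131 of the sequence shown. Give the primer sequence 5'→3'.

5'-CTAACGAT-3'

The forward primer binds at positions 21–29; the product's 3' end on the top strand is position 131.
The reverse primer anneals to the top strand over positions 124–131, i.e. to ATCGTTAG.
Its sequence written 5'→3' is the reverse complement: CTAACGAT.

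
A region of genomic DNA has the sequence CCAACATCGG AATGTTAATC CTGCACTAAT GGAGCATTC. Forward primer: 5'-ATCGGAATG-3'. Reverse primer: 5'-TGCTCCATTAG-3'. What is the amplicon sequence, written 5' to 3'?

5'-ATCGGAATGTTAATCCTGCACTAATGGAGCA-3'

Scanning the template, ATCGGAATG occurs at positions 6–14; this primer anneals to the bottom strand there with its 3' end pointing downstream.
Reverse complement of the reverse primer: CTAATGGAGCA. This occurs on the top strand at positions 26–36.
The product is the template from position 6 through 36 (31 bp).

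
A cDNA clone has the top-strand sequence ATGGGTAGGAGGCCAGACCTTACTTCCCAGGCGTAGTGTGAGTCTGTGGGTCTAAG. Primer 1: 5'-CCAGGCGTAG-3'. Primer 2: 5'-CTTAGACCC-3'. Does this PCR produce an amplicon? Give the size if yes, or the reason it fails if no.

Primer 1 (CCAGGCGTAG) matches the top strand at positions 27–36; it acts as a forward primer.
Primer 2's reverse complement is GGGTCTAAG, matching the top strand at positions 48–56; it acts as a reverse primer.
The 3' ends face each other across positions 27–56, giving a 30 bp product.

Yes — a 30 bp product.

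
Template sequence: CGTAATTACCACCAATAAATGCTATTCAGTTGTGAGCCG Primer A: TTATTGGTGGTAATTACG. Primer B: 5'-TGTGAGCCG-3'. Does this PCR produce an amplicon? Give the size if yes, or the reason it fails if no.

No product — the primers' 3' ends point away from each other.

Primer A (TTATTGGTGGTAATTACG) has reverse complement CGTAATTACCACCAATAA, which matches the top strand at positions 1–18; primer A anneals to the top strand there with its 3' end pointing upstream toward position 1.
Primer B (TGTGAGCCG) matches the top strand directly at positions 31–39; it anneals to the bottom strand with its 3' end pointing downstream toward position 39.
The 3' ends diverge (primer A extends toward position 1, primer B toward position 39), so the primers never converge on a shared product.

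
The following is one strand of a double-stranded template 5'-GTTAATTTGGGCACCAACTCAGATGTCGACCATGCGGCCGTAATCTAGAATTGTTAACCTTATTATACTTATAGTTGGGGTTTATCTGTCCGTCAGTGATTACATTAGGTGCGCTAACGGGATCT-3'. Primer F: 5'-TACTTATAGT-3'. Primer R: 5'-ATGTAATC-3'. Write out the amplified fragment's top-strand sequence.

Scanning the template, TACTTATAGT occurs at positions 66–75; this primer anneals to the bottom strand there with its 3' end pointing downstream.
Reverse complement of the reverse primer: GATTACAT. This occurs on the top strand at positions 98–105.
The product is the template from position 66 through 105 (40 bp).

5'-TACTTATAGTTGGGGTTTATCTGTCCGTCAGTGATTACAT-3'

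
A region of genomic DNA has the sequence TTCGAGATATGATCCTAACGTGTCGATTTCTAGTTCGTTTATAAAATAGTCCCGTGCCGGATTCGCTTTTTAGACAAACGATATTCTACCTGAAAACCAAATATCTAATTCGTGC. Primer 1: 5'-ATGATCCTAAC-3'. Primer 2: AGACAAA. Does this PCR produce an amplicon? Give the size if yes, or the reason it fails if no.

No product — both primers anneal to the same strand and extend in the same direction.

Primer 1 (ATGATCCTAAC) matches the top strand at positions 9–19 (3' end points downstream).
Primer 2 (AGACAAA) also matches the top strand directly, at positions 72–78 — its reverse complement TTTGTCT is not present.
Both primers anneal to the bottom strand with 3' ends pointing the same way, so neither can prime synthesis back toward the other.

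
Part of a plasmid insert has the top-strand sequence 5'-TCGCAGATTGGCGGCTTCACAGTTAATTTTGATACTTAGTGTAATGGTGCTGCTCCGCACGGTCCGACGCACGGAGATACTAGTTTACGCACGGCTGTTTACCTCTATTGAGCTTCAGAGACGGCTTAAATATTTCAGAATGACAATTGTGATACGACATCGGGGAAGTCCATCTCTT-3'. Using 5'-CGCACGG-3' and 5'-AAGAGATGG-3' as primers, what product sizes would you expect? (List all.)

The forward primer CGCACGG matches the top strand at positions 56–62, 68–74, 88–94.
The reverse primer's reverse complement is CCATCTCTT, matching at positions 170–178.
Each forward site pairs with the reverse site to give a product ending at position 178: sizes 123, 111, 91 bp.

123 bp, 111 bp, 91 bp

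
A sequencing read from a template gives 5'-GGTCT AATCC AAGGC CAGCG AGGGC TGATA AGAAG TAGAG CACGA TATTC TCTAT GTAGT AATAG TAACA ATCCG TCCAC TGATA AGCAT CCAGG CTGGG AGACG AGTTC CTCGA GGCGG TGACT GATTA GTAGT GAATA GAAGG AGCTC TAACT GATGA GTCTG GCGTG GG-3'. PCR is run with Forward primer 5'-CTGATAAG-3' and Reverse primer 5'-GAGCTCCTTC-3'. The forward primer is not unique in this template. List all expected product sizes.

The forward primer CTGATAAG matches the top strand at positions 25–32, 80–87.
The reverse primer's reverse complement is GAAGGAGCTC, matching at positions 141–150.
Each forward site pairs with the reverse site to give a product ending at position 150: sizes 126, 71 bp.

126 bp, 71 bp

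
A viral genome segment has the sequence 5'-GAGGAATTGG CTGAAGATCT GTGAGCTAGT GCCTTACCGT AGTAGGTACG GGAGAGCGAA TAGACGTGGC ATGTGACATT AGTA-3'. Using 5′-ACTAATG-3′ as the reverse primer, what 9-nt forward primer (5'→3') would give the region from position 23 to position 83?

5'-GAGCTAGTG-3'

The reverse primer's reverse complement CATTAGT matches the template at positions 77–83; the product starts at position 23.
The forward primer is identical to the top strand over positions 23–31: GAGCTAGTG.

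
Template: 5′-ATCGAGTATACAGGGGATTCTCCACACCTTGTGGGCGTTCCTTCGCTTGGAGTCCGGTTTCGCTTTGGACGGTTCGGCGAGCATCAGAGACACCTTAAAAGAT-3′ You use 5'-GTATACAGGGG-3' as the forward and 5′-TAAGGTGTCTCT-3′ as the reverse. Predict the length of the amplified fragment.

92 bp

The forward primer matches the template at positions 6–16.
Taking the reverse complement of TAAGGTGTCTCT gives AGAGACACCTTA, found at positions 86–97 on the template; the primer anneals here to the top strand with its 3' end pointing upstream.
Amplicon spans positions 6–97: 92 bp.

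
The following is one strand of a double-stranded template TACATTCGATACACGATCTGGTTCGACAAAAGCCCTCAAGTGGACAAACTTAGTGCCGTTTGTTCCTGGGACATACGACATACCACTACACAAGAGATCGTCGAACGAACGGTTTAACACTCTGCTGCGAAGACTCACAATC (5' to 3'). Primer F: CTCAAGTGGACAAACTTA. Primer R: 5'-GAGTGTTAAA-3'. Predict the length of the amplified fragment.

88 bp

Forward primer CTCAAGTGGACAAACTTA is found on the top strand at positions 35–52.
Reverse complement of the reverse primer: TTTAACACTC. This occurs on the top strand at positions 113–122.
The product runs from position 35 to position 122, so its length is 122 − 35 + 1 = 88 bp.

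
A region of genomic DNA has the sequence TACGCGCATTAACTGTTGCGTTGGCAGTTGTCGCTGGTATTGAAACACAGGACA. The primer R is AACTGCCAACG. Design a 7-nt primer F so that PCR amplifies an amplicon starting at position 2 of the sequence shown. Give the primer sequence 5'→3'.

5'-ACGCGCA-3'

The reverse primer's reverse complement CGTTGGCAGTT matches the template at positions 19–29; the product starts at position 2.
The forward primer is identical to the top strand over positions 2–8: ACGCGCA.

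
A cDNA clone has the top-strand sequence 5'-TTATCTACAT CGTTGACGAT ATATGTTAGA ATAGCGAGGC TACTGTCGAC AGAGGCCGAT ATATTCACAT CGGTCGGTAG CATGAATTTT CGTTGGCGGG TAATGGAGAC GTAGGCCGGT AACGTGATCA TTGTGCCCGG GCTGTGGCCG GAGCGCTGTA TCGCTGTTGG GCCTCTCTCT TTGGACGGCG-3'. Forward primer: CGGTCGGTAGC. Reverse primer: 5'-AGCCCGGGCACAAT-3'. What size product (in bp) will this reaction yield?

Forward primer CGGTCGGTAGC is found on the top strand at positions 71–81.
Taking the reverse complement of AGCCCGGGCACAAT gives ATTGTGCCCGGGCT, found at positions 130–143 on the template; the primer anneals here to the top strand with its 3' end pointing upstream.
Amplicon spans positions 71–143: 73 bp.

73 bp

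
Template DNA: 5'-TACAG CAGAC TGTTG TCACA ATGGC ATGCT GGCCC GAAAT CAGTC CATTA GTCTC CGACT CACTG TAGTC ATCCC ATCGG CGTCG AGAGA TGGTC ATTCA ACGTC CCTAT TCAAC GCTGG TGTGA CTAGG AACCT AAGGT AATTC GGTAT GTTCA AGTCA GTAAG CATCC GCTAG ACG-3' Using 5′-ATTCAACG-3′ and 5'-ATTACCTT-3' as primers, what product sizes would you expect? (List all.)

The forward primer ATTCAACG matches the top strand at positions 96–103, 109–116.
The reverse primer's reverse complement is AAGGTAAT, matching at positions 136–143.
Each forward site pairs with the reverse site to give a product ending at position 143: sizes 48, 35 bp.

48 bp, 35 bp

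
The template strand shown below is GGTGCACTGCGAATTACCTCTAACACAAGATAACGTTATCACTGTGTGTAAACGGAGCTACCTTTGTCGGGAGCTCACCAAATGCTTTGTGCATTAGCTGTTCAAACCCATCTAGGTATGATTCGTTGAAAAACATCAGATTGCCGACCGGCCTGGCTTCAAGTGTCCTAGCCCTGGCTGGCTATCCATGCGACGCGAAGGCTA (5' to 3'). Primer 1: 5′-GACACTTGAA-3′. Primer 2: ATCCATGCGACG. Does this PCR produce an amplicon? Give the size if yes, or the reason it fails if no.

Primer 1 (GACACTTGAA) has reverse complement TTCAAGTGTC, which matches the top strand at positions 158–167; primer 1 anneals to the top strand there with its 3' end pointing upstream toward position 158.
Primer 2 (ATCCATGCGACG) matches the top strand directly at positions 184–195; it anneals to the bottom strand with its 3' end pointing downstream toward position 195.
The 3' ends diverge (primer 1 extends toward position 1, primer 2 toward position 204), so the primers never converge on a shared product.

No product — the primers' 3' ends point away from each other.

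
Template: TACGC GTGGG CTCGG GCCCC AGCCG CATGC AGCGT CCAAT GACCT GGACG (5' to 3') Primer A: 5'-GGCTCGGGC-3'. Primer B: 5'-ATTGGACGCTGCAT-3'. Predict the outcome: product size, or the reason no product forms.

Yes — a 32 bp product.

Primer A (GGCTCGGGC) matches the top strand at positions 9–17; it acts as a forward primer.
Primer B's reverse complement is ATGCAGCGTCCAAT, matching the top strand at positions 27–40; it acts as a reverse primer.
The 3' ends face each other across positions 9–40, giving a 32 bp product.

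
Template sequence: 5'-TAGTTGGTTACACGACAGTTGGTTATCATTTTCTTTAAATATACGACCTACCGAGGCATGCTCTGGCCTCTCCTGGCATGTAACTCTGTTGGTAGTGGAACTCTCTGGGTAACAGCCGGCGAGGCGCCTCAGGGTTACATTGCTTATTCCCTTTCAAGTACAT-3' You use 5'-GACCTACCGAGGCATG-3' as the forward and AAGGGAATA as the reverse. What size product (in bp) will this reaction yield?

109 bp

The forward primer matches the template at positions 45–60.
The reverse primer's reverse complement is TATTCCCTT, which matches the template at positions 145–153.
Product length = (reverse-primer end) − (forward-primer start) + 1 = 153 − 45 + 1 = 109 bp.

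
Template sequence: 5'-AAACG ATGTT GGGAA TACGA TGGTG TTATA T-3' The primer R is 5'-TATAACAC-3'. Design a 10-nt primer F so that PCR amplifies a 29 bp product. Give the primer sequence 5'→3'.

5'-AACGATGTTG-3'

The reverse primer's reverse complement GTGTTATA matches the template at positions 23–30, so the product ends at position 30.
A 29 bp product then starts at position 30 − 29 + 1 = 2.
The forward primer is identical to the top strand there: AACGATGTTG.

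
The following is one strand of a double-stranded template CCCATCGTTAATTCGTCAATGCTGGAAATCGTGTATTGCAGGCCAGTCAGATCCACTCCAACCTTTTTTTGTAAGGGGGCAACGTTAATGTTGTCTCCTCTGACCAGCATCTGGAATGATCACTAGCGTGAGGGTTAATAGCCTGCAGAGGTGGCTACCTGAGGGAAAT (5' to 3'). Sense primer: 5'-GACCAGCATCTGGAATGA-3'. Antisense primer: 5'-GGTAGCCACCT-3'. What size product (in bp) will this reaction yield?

Scanning the template, GACCAGCATCTGGAATGA occurs at positions 102–119; this primer anneals to the bottom strand there with its 3' end pointing downstream.
Taking the reverse complement of GGTAGCCACCT gives AGGTGGCTACC, found at positions 149–159 on the template; the primer anneals here to the top strand with its 3' end pointing upstream.
Amplicon spans positions 102–159: 58 bp.

58 bp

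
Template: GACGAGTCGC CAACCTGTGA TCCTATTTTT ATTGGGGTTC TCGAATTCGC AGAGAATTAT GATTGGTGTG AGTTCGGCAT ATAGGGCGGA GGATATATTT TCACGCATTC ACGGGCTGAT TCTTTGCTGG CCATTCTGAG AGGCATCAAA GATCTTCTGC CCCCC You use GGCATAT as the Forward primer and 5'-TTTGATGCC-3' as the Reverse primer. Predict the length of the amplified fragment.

75 bp

The forward primer matches the template at positions 76–82.
Reverse complement of the reverse primer: GGCATCAAA. This occurs on the top strand at positions 142–150.
The product runs from position 76 to position 150, so its length is 150 − 76 + 1 = 75 bp.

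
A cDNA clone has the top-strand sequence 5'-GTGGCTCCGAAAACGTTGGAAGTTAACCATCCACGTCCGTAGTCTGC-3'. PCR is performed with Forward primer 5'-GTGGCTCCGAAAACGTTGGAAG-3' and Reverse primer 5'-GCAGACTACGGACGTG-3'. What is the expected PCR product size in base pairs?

47 bp

Scanning the template, GTGGCTCCGAAAACGTTGGAAG occurs at positions 1–22; this primer anneals to the bottom strand there with its 3' end pointing downstream.
Reverse complement of the reverse primer: CACGTCCGTAGTCTGC. This occurs on the top strand at positions 32–47.
Amplicon spans positions 1–47: 47 bp.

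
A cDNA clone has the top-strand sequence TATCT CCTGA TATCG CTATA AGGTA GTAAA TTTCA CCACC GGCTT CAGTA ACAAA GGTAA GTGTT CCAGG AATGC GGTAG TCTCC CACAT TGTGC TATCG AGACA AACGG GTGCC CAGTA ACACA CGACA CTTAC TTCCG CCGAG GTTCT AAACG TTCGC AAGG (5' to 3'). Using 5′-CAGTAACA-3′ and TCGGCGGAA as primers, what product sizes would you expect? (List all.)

99 bp, 29 bp

The forward primer CAGTAACA matches the top strand at positions 46–53, 116–123.
The reverse primer's reverse complement is TTCCGCCGA, matching at positions 136–144.
Each forward site pairs with the reverse site to give a product ending at position 144: sizes 99, 29 bp.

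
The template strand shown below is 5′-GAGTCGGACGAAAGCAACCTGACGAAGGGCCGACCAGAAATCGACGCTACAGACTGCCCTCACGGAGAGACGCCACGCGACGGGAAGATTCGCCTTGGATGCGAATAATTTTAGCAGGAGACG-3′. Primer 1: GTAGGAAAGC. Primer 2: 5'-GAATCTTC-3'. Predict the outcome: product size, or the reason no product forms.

Primer 1 (GTAGGAAAGC) does not match the top strand, and its reverse complement GCTTTCCTAC does not match either.
With no annealing site for primer 1, no amplification occurs.

No product — primer 1 has no binding site in the template.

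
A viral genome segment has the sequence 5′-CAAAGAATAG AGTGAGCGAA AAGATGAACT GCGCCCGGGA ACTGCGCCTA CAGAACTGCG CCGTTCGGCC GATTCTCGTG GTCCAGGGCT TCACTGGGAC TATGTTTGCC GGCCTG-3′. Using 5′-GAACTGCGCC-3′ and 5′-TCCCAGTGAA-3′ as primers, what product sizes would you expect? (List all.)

The forward primer GAACTGCGCC matches the top strand at positions 26–35, 39–48, 53–62.
The reverse primer's reverse complement is TTCACTGGGA, matching at positions 90–99.
Each forward site pairs with the reverse site to give a product ending at position 99: sizes 74, 61, 47 bp.

74 bp, 61 bp, 47 bp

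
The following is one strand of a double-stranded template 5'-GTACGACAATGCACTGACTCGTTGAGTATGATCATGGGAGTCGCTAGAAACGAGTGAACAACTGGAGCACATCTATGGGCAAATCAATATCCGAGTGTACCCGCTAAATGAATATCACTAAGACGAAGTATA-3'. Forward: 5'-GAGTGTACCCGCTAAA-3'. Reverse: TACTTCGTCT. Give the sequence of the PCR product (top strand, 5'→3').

5'-GAGTGTACCCGCTAAATGAATATCACTAAGACGAAGTA-3'

The forward primer matches the template at positions 93–108.
Taking the reverse complement of TACTTCGTCT gives AGACGAAGTA, found at positions 121–130 on the template; the primer anneals here to the top strand with its 3' end pointing upstream.
The product is the template from position 93 through 130 (38 bp).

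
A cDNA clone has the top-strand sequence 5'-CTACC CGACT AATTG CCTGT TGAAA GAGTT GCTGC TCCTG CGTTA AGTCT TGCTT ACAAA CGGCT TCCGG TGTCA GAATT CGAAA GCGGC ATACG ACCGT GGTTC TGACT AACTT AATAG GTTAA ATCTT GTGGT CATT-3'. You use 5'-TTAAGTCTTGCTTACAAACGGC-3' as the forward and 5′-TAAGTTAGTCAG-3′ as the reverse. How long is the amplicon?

Scanning the template, TTAAGTCTTGCTTACAAACGGC occurs at positions 43–64; this primer anneals to the bottom strand there with its 3' end pointing downstream.
Reverse complement of the reverse primer: CTGACTAACTTA. This occurs on the top strand at positions 105–116.
The product runs from position 43 to position 116, so its length is 116 − 43 + 1 = 74 bp.

74 bp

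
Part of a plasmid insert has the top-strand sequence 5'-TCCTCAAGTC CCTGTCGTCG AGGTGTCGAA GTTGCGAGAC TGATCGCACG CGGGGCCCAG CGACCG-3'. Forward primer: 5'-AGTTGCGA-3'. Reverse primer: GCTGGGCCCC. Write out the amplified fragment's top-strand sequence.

The forward primer matches the template at positions 30–37.
The reverse primer's reverse complement is GGGGCCCAGC, which matches the template at positions 52–61.
The product is the template from position 30 through 61 (32 bp).

5'-AGTTGCGAGACTGATCGCACGCGGGGCCCAGC-3'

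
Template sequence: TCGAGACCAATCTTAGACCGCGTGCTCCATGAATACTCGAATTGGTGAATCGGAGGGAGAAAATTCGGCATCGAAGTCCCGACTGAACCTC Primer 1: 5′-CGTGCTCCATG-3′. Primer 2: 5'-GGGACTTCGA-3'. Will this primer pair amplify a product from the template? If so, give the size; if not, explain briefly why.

Yes — a 60 bp product.

Primer 1 (CGTGCTCCATG) matches the top strand at positions 21–31; it acts as a forward primer.
Primer 2's reverse complement is TCGAAGTCCC, matching the top strand at positions 71–80; it acts as a reverse primer.
The 3' ends face each other across positions 21–80, giving a 60 bp product.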